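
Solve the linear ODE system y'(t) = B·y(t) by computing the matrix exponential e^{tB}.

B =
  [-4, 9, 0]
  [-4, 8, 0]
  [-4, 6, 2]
e^{tB} =
  [-6*t*exp(2*t) + exp(2*t), 9*t*exp(2*t), 0]
  [-4*t*exp(2*t), 6*t*exp(2*t) + exp(2*t), 0]
  [-4*t*exp(2*t), 6*t*exp(2*t), exp(2*t)]

Strategy: write B = P · J · P⁻¹ where J is a Jordan canonical form, so e^{tB} = P · e^{tJ} · P⁻¹, and e^{tJ} can be computed block-by-block.

B has Jordan form
J =
  [2, 1, 0]
  [0, 2, 0]
  [0, 0, 2]
(up to reordering of blocks).

Per-block formulas:
  For a 1×1 block at λ = 2: exp(t · [2]) = [e^(2t)].
  For a 2×2 Jordan block J_2(2): exp(t · J_2(2)) = e^(2t)·(I + t·N), where N is the 2×2 nilpotent shift.

After assembling e^{tJ} and conjugating by P, we get:

e^{tB} =
  [-6*t*exp(2*t) + exp(2*t), 9*t*exp(2*t), 0]
  [-4*t*exp(2*t), 6*t*exp(2*t) + exp(2*t), 0]
  [-4*t*exp(2*t), 6*t*exp(2*t), exp(2*t)]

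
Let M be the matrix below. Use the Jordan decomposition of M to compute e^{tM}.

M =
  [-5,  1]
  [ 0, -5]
e^{tM} =
  [exp(-5*t), t*exp(-5*t)]
  [0, exp(-5*t)]

Strategy: write M = P · J · P⁻¹ where J is a Jordan canonical form, so e^{tM} = P · e^{tJ} · P⁻¹, and e^{tJ} can be computed block-by-block.

M has Jordan form
J =
  [-5,  1]
  [ 0, -5]
(up to reordering of blocks).

Per-block formulas:
  For a 2×2 Jordan block J_2(-5): exp(t · J_2(-5)) = e^(-5t)·(I + t·N), where N is the 2×2 nilpotent shift.

After assembling e^{tJ} and conjugating by P, we get:

e^{tM} =
  [exp(-5*t), t*exp(-5*t)]
  [0, exp(-5*t)]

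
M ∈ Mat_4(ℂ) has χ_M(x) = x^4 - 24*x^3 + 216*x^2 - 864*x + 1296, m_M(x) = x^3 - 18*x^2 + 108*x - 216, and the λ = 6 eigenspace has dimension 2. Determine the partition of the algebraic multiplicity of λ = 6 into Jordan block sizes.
Block sizes for λ = 6: [3, 1]

Step 1 — from the characteristic polynomial, algebraic multiplicity of λ = 6 is 4. From dim ker(M − (6)·I) = 2, there are exactly 2 Jordan blocks for λ = 6.
Step 2 — from the minimal polynomial, the factor (x − 6)^3 tells us the largest block for λ = 6 has size 3.
Step 3 — with total size 4, 2 blocks, and largest block 3, the block sizes (in nonincreasing order) are [3, 1].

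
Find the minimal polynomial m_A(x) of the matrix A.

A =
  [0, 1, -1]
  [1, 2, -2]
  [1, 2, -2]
x^3

The characteristic polynomial is χ_A(x) = x^3, so the eigenvalues are known. The minimal polynomial is
  m_A(x) = Π_λ (x − λ)^{k_λ}
where k_λ is the size of the *largest* Jordan block for λ (equivalently, the smallest k with (A − λI)^k v = 0 for every generalised eigenvector v of λ).

  λ = 0: largest Jordan block has size 3, contributing (x − 0)^3

So m_A(x) = x^3 = x^3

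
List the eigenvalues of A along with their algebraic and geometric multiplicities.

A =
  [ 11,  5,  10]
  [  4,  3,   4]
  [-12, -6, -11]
λ = 1: alg = 3, geom = 2

Step 1 — factor the characteristic polynomial to read off the algebraic multiplicities:
  χ_A(x) = (x - 1)^3

Step 2 — compute geometric multiplicities via the rank-nullity identity g(λ) = n − rank(A − λI):
  rank(A − (1)·I) = 1, so dim ker(A − (1)·I) = n − 1 = 2

Summary:
  λ = 1: algebraic multiplicity = 3, geometric multiplicity = 2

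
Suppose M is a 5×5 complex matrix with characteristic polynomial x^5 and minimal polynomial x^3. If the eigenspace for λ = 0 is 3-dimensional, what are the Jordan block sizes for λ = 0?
Block sizes for λ = 0: [3, 1, 1]

Step 1 — from the characteristic polynomial, algebraic multiplicity of λ = 0 is 5. From dim ker(M − (0)·I) = 3, there are exactly 3 Jordan blocks for λ = 0.
Step 2 — from the minimal polynomial, the factor (x − 0)^3 tells us the largest block for λ = 0 has size 3.
Step 3 — with total size 5, 3 blocks, and largest block 3, the block sizes (in nonincreasing order) are [3, 1, 1].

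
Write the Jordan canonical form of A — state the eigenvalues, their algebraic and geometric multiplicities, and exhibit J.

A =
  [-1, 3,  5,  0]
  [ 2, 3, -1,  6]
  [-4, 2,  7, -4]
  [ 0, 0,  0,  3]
J_3(3) ⊕ J_1(3)

The characteristic polynomial is
  det(x·I − A) = x^4 - 12*x^3 + 54*x^2 - 108*x + 81 = (x - 3)^4

Eigenvalues and multiplicities (the geometric multiplicity of λ is n − rank(A − λI), which equals the number of Jordan blocks for λ):
  λ = 3: algebraic multiplicity = 4, geometric multiplicity = 2

Determining the block sizes for each eigenvalue:
  λ = 3: with am = 4 and gm = 2, the partition is not yet determined (e.g. several partitions of 4 into 2 parts exist). Let N = A − (3)·I. Computing rank(N^1) = 2, rank(N^2) = 1, rank(N^3) = 0; the number of blocks of size ≥ j is rank(N^{j−1}) − rank(N^j), giving [2, 1, 1]. So we have 1 block(s) of size 3, 1 block(s) of size 1 → block sizes [3, 1]

Assembling the blocks gives a Jordan form
J =
  [3, 1, 0, 0]
  [0, 3, 1, 0]
  [0, 0, 3, 0]
  [0, 0, 0, 3]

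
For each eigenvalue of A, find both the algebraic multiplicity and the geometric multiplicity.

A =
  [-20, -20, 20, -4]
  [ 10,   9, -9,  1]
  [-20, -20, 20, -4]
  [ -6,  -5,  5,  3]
λ = 0: alg = 1, geom = 1; λ = 4: alg = 3, geom = 2

Step 1 — factor the characteristic polynomial to read off the algebraic multiplicities:
  χ_A(x) = x*(x - 4)^3

Step 2 — compute geometric multiplicities via the rank-nullity identity g(λ) = n − rank(A − λI):
  rank(A − (0)·I) = 3, so dim ker(A − (0)·I) = n − 3 = 1
  rank(A − (4)·I) = 2, so dim ker(A − (4)·I) = n − 2 = 2

Summary:
  λ = 0: algebraic multiplicity = 1, geometric multiplicity = 1
  λ = 4: algebraic multiplicity = 3, geometric multiplicity = 2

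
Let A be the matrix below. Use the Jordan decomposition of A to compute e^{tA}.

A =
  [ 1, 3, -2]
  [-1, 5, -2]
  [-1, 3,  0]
e^{tA} =
  [-t*exp(2*t) + exp(2*t), 3*t*exp(2*t), -2*t*exp(2*t)]
  [-t*exp(2*t), 3*t*exp(2*t) + exp(2*t), -2*t*exp(2*t)]
  [-t*exp(2*t), 3*t*exp(2*t), -2*t*exp(2*t) + exp(2*t)]

Strategy: write A = P · J · P⁻¹ where J is a Jordan canonical form, so e^{tA} = P · e^{tJ} · P⁻¹, and e^{tJ} can be computed block-by-block.

A has Jordan form
J =
  [2, 1, 0]
  [0, 2, 0]
  [0, 0, 2]
(up to reordering of blocks).

Per-block formulas:
  For a 1×1 block at λ = 2: exp(t · [2]) = [e^(2t)].
  For a 2×2 Jordan block J_2(2): exp(t · J_2(2)) = e^(2t)·(I + t·N), where N is the 2×2 nilpotent shift.

After assembling e^{tJ} and conjugating by P, we get:

e^{tA} =
  [-t*exp(2*t) + exp(2*t), 3*t*exp(2*t), -2*t*exp(2*t)]
  [-t*exp(2*t), 3*t*exp(2*t) + exp(2*t), -2*t*exp(2*t)]
  [-t*exp(2*t), 3*t*exp(2*t), -2*t*exp(2*t) + exp(2*t)]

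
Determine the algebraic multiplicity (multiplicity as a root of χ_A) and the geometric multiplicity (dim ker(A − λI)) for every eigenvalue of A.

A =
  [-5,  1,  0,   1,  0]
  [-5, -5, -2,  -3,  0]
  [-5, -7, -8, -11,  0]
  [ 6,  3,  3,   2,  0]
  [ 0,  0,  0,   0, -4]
λ = -4: alg = 5, geom = 3

Step 1 — factor the characteristic polynomial to read off the algebraic multiplicities:
  χ_A(x) = (x + 4)^5

Step 2 — compute geometric multiplicities via the rank-nullity identity g(λ) = n − rank(A − λI):
  rank(A − (-4)·I) = 2, so dim ker(A − (-4)·I) = n − 2 = 3

Summary:
  λ = -4: algebraic multiplicity = 5, geometric multiplicity = 3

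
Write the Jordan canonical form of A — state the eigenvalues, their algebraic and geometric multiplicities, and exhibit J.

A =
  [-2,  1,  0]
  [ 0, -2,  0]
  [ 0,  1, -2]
J_2(-2) ⊕ J_1(-2)

The characteristic polynomial is
  det(x·I − A) = x^3 + 6*x^2 + 12*x + 8 = (x + 2)^3

Eigenvalues and multiplicities (the geometric multiplicity of λ is n − rank(A − λI), which equals the number of Jordan blocks for λ):
  λ = -2: algebraic multiplicity = 3, geometric multiplicity = 2

Determining the block sizes for each eigenvalue:
  λ = -2: 2 blocks summing to 3 forces exactly one block of size 2 and the rest size 1 → block sizes [2, 1]

Assembling the blocks gives a Jordan form
J =
  [-2,  1,  0]
  [ 0, -2,  0]
  [ 0,  0, -2]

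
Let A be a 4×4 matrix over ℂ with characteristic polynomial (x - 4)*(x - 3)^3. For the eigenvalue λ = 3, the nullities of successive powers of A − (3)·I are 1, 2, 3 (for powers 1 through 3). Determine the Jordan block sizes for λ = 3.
Block sizes for λ = 3: [3]

From the dimensions of kernels of powers, the number of Jordan blocks of size at least j is d_j − d_{j−1} where d_j = dim ker(N^j) (with d_0 = 0). Computing the differences gives [1, 1, 1].
The number of blocks of size exactly k is (#blocks of size ≥ k) − (#blocks of size ≥ k + 1), so the partition is: 1 block(s) of size 3.
In nonincreasing order the block sizes are [3].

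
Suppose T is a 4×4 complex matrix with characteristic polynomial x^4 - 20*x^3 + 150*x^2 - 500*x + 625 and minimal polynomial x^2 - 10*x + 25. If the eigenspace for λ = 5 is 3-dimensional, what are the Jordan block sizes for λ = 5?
Block sizes for λ = 5: [2, 1, 1]

Step 1 — from the characteristic polynomial, algebraic multiplicity of λ = 5 is 4. From dim ker(T − (5)·I) = 3, there are exactly 3 Jordan blocks for λ = 5.
Step 2 — from the minimal polynomial, the factor (x − 5)^2 tells us the largest block for λ = 5 has size 2.
Step 3 — with total size 4, 3 blocks, and largest block 2, the block sizes (in nonincreasing order) are [2, 1, 1].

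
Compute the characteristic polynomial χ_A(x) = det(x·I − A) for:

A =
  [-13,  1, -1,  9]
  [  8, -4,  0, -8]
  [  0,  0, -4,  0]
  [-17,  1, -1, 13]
x^4 + 8*x^3 - 128*x - 256

Expanding det(x·I − A) (e.g. by cofactor expansion or by noting that A is similar to its Jordan form J, which has the same characteristic polynomial as A) gives
  χ_A(x) = x^4 + 8*x^3 - 128*x - 256
which factors as (x - 4)*(x + 4)^3. The eigenvalues (with algebraic multiplicities) are λ = -4 with multiplicity 3, λ = 4 with multiplicity 1.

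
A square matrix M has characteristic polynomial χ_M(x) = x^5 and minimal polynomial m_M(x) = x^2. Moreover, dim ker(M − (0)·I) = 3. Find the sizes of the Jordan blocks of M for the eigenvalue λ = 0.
Block sizes for λ = 0: [2, 2, 1]

Step 1 — from the characteristic polynomial, algebraic multiplicity of λ = 0 is 5. From dim ker(M − (0)·I) = 3, there are exactly 3 Jordan blocks for λ = 0.
Step 2 — from the minimal polynomial, the factor (x − 0)^2 tells us the largest block for λ = 0 has size 2.
Step 3 — with total size 5, 3 blocks, and largest block 2, the block sizes (in nonincreasing order) are [2, 2, 1].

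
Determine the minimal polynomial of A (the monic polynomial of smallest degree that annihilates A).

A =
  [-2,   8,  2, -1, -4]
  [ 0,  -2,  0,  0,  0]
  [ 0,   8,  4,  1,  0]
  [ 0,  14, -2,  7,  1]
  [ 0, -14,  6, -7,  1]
x^4 - 10*x^3 + 24*x^2 + 32*x - 128

The characteristic polynomial is χ_A(x) = (x - 4)^3*(x + 2)^2, so the eigenvalues are known. The minimal polynomial is
  m_A(x) = Π_λ (x − λ)^{k_λ}
where k_λ is the size of the *largest* Jordan block for λ (equivalently, the smallest k with (A − λI)^k v = 0 for every generalised eigenvector v of λ).

  λ = -2: largest Jordan block has size 1, contributing (x + 2)
  λ = 4: largest Jordan block has size 3, contributing (x − 4)^3

So m_A(x) = (x - 4)^3*(x + 2) = x^4 - 10*x^3 + 24*x^2 + 32*x - 128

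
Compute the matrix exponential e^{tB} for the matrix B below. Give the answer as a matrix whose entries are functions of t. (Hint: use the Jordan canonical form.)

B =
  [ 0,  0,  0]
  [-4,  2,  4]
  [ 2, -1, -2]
e^{tB} =
  [1, 0, 0]
  [-4*t, 2*t + 1, 4*t]
  [2*t, -t, 1 - 2*t]

Strategy: write B = P · J · P⁻¹ where J is a Jordan canonical form, so e^{tB} = P · e^{tJ} · P⁻¹, and e^{tJ} can be computed block-by-block.

B has Jordan form
J =
  [0, 1, 0]
  [0, 0, 0]
  [0, 0, 0]
(up to reordering of blocks).

Per-block formulas:
  For a 2×2 Jordan block J_2(0): exp(t · J_2(0)) = e^(0t)·(I + t·N), where N is the 2×2 nilpotent shift.
  For a 1×1 block at λ = 0: exp(t · [0]) = [e^(0t)].

After assembling e^{tJ} and conjugating by P, we get:

e^{tB} =
  [1, 0, 0]
  [-4*t, 2*t + 1, 4*t]
  [2*t, -t, 1 - 2*t]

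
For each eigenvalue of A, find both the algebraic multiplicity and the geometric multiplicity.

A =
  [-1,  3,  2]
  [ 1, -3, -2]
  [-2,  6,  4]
λ = 0: alg = 3, geom = 2

Step 1 — factor the characteristic polynomial to read off the algebraic multiplicities:
  χ_A(x) = x^3

Step 2 — compute geometric multiplicities via the rank-nullity identity g(λ) = n − rank(A − λI):
  rank(A − (0)·I) = 1, so dim ker(A − (0)·I) = n − 1 = 2

Summary:
  λ = 0: algebraic multiplicity = 3, geometric multiplicity = 2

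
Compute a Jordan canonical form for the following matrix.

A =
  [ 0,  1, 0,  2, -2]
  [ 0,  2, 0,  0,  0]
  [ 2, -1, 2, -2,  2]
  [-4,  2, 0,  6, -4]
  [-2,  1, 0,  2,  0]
J_2(2) ⊕ J_1(2) ⊕ J_1(2) ⊕ J_1(2)

The characteristic polynomial is
  det(x·I − A) = x^5 - 10*x^4 + 40*x^3 - 80*x^2 + 80*x - 32 = (x - 2)^5

Eigenvalues and multiplicities (the geometric multiplicity of λ is n − rank(A − λI), which equals the number of Jordan blocks for λ):
  λ = 2: algebraic multiplicity = 5, geometric multiplicity = 4

Determining the block sizes for each eigenvalue:
  λ = 2: 4 blocks summing to 5 forces exactly one block of size 2 and the rest size 1 → block sizes [2, 1, 1, 1]

Assembling the blocks gives a Jordan form
J =
  [2, 1, 0, 0, 0]
  [0, 2, 0, 0, 0]
  [0, 0, 2, 0, 0]
  [0, 0, 0, 2, 0]
  [0, 0, 0, 0, 2]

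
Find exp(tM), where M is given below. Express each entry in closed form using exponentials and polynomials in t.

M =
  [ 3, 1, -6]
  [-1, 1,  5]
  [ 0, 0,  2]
e^{tM} =
  [t*exp(2*t) + exp(2*t), t*exp(2*t), -t^2*exp(2*t)/2 - 6*t*exp(2*t)]
  [-t*exp(2*t), -t*exp(2*t) + exp(2*t), t^2*exp(2*t)/2 + 5*t*exp(2*t)]
  [0, 0, exp(2*t)]

Strategy: write M = P · J · P⁻¹ where J is a Jordan canonical form, so e^{tM} = P · e^{tJ} · P⁻¹, and e^{tJ} can be computed block-by-block.

M has Jordan form
J =
  [2, 1, 0]
  [0, 2, 1]
  [0, 0, 2]
(up to reordering of blocks).

Per-block formulas:
  For a 3×3 Jordan block J_3(2): exp(t · J_3(2)) = e^(2t)·(I + t·N + (t^2/2)·N^2), where N is the 3×3 nilpotent shift.

After assembling e^{tJ} and conjugating by P, we get:

e^{tM} =
  [t*exp(2*t) + exp(2*t), t*exp(2*t), -t^2*exp(2*t)/2 - 6*t*exp(2*t)]
  [-t*exp(2*t), -t*exp(2*t) + exp(2*t), t^2*exp(2*t)/2 + 5*t*exp(2*t)]
  [0, 0, exp(2*t)]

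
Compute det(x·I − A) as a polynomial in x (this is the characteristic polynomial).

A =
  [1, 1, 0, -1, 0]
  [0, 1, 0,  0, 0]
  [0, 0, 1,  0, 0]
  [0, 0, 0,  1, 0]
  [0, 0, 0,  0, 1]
x^5 - 5*x^4 + 10*x^3 - 10*x^2 + 5*x - 1

Expanding det(x·I − A) (e.g. by cofactor expansion or by noting that A is similar to its Jordan form J, which has the same characteristic polynomial as A) gives
  χ_A(x) = x^5 - 5*x^4 + 10*x^3 - 10*x^2 + 5*x - 1
which factors as (x - 1)^5. The eigenvalues (with algebraic multiplicities) are λ = 1 with multiplicity 5.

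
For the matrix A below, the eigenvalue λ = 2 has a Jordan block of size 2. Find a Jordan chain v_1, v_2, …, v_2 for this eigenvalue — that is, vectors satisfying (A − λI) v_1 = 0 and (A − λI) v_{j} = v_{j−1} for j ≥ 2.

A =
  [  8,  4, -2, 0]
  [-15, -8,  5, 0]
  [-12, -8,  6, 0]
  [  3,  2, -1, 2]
A Jordan chain for λ = 2 of length 2:
v_1 = (6, -15, -12, 3)ᵀ
v_2 = (1, 0, 0, 0)ᵀ

Let N = A − (2)·I. We want v_2 with N^2 v_2 = 0 but N^1 v_2 ≠ 0; then v_{j-1} := N · v_j for j = 2, …, 2.

Pick v_2 = (1, 0, 0, 0)ᵀ.
Then v_1 = N · v_2 = (6, -15, -12, 3)ᵀ.

Sanity check: (A − (2)·I) v_1 = (0, 0, 0, 0)ᵀ = 0. ✓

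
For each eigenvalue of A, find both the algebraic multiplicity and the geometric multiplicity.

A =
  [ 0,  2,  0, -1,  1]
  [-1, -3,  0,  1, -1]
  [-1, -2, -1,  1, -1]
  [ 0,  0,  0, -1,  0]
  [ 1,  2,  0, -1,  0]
λ = -1: alg = 5, geom = 4

Step 1 — factor the characteristic polynomial to read off the algebraic multiplicities:
  χ_A(x) = (x + 1)^5

Step 2 — compute geometric multiplicities via the rank-nullity identity g(λ) = n − rank(A − λI):
  rank(A − (-1)·I) = 1, so dim ker(A − (-1)·I) = n − 1 = 4

Summary:
  λ = -1: algebraic multiplicity = 5, geometric multiplicity = 4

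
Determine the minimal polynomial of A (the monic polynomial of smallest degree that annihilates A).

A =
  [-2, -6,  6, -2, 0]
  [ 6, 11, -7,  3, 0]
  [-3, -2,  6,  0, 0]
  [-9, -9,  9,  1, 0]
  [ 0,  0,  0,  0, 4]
x^2 - 8*x + 16

The characteristic polynomial is χ_A(x) = (x - 4)^5, so the eigenvalues are known. The minimal polynomial is
  m_A(x) = Π_λ (x − λ)^{k_λ}
where k_λ is the size of the *largest* Jordan block for λ (equivalently, the smallest k with (A − λI)^k v = 0 for every generalised eigenvector v of λ).

  λ = 4: largest Jordan block has size 2, contributing (x − 4)^2

So m_A(x) = (x - 4)^2 = x^2 - 8*x + 16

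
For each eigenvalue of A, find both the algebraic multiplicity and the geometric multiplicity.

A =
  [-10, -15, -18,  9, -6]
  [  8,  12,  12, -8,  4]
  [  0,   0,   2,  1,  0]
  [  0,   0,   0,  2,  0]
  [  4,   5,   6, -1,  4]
λ = 2: alg = 5, geom = 3

Step 1 — factor the characteristic polynomial to read off the algebraic multiplicities:
  χ_A(x) = (x - 2)^5

Step 2 — compute geometric multiplicities via the rank-nullity identity g(λ) = n − rank(A − λI):
  rank(A − (2)·I) = 2, so dim ker(A − (2)·I) = n − 2 = 3

Summary:
  λ = 2: algebraic multiplicity = 5, geometric multiplicity = 3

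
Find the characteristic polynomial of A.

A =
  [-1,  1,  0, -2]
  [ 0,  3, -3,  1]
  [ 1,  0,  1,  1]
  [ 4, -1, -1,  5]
x^4 - 8*x^3 + 24*x^2 - 32*x + 16

Expanding det(x·I − A) (e.g. by cofactor expansion or by noting that A is similar to its Jordan form J, which has the same characteristic polynomial as A) gives
  χ_A(x) = x^4 - 8*x^3 + 24*x^2 - 32*x + 16
which factors as (x - 2)^4. The eigenvalues (with algebraic multiplicities) are λ = 2 with multiplicity 4.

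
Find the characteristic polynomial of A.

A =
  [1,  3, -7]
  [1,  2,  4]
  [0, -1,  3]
x^3 - 6*x^2 + 12*x - 8

Expanding det(x·I − A) (e.g. by cofactor expansion or by noting that A is similar to its Jordan form J, which has the same characteristic polynomial as A) gives
  χ_A(x) = x^3 - 6*x^2 + 12*x - 8
which factors as (x - 2)^3. The eigenvalues (with algebraic multiplicities) are λ = 2 with multiplicity 3.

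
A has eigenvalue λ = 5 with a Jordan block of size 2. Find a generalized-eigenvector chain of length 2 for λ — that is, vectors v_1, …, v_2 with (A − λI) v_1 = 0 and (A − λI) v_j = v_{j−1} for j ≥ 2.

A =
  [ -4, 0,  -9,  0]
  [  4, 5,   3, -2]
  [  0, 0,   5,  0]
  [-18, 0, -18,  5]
A Jordan chain for λ = 5 of length 2:
v_1 = (0, 1, 0, 0)ᵀ
v_2 = (1, 0, -1, 0)ᵀ

Let N = A − (5)·I. We want v_2 with N^2 v_2 = 0 but N^1 v_2 ≠ 0; then v_{j-1} := N · v_j for j = 2, …, 2.

Pick v_2 = (1, 0, -1, 0)ᵀ.
Then v_1 = N · v_2 = (0, 1, 0, 0)ᵀ.

Sanity check: (A − (5)·I) v_1 = (0, 0, 0, 0)ᵀ = 0. ✓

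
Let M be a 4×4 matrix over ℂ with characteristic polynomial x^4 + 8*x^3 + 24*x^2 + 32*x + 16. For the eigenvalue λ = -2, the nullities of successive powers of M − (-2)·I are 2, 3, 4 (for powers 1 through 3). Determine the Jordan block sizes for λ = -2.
Block sizes for λ = -2: [3, 1]

From the dimensions of kernels of powers, the number of Jordan blocks of size at least j is d_j − d_{j−1} where d_j = dim ker(N^j) (with d_0 = 0). Computing the differences gives [2, 1, 1].
The number of blocks of size exactly k is (#blocks of size ≥ k) − (#blocks of size ≥ k + 1), so the partition is: 1 block(s) of size 1, 1 block(s) of size 3.
In nonincreasing order the block sizes are [3, 1].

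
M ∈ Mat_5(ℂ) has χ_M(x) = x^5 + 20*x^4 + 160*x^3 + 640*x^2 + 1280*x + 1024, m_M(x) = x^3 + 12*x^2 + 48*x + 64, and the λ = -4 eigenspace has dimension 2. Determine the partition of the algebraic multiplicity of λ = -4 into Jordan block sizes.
Block sizes for λ = -4: [3, 2]

Step 1 — from the characteristic polynomial, algebraic multiplicity of λ = -4 is 5. From dim ker(M − (-4)·I) = 2, there are exactly 2 Jordan blocks for λ = -4.
Step 2 — from the minimal polynomial, the factor (x + 4)^3 tells us the largest block for λ = -4 has size 3.
Step 3 — with total size 5, 2 blocks, and largest block 3, the block sizes (in nonincreasing order) are [3, 2].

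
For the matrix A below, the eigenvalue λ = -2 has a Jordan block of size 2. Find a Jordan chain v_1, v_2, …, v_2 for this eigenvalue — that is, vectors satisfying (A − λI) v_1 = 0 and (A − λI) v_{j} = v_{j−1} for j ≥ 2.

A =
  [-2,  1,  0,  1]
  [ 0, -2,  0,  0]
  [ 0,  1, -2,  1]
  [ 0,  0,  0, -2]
A Jordan chain for λ = -2 of length 2:
v_1 = (1, 0, 1, 0)ᵀ
v_2 = (0, 1, 0, 0)ᵀ

Let N = A − (-2)·I. We want v_2 with N^2 v_2 = 0 but N^1 v_2 ≠ 0; then v_{j-1} := N · v_j for j = 2, …, 2.

Pick v_2 = (0, 1, 0, 0)ᵀ.
Then v_1 = N · v_2 = (1, 0, 1, 0)ᵀ.

Sanity check: (A − (-2)·I) v_1 = (0, 0, 0, 0)ᵀ = 0. ✓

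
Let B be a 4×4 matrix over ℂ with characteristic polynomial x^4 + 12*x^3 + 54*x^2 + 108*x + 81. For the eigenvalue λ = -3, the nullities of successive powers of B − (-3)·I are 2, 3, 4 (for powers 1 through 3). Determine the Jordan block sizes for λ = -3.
Block sizes for λ = -3: [3, 1]

From the dimensions of kernels of powers, the number of Jordan blocks of size at least j is d_j − d_{j−1} where d_j = dim ker(N^j) (with d_0 = 0). Computing the differences gives [2, 1, 1].
The number of blocks of size exactly k is (#blocks of size ≥ k) − (#blocks of size ≥ k + 1), so the partition is: 1 block(s) of size 1, 1 block(s) of size 3.
In nonincreasing order the block sizes are [3, 1].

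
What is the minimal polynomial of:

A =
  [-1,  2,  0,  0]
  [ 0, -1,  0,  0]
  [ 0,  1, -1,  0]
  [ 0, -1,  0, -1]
x^2 + 2*x + 1

The characteristic polynomial is χ_A(x) = (x + 1)^4, so the eigenvalues are known. The minimal polynomial is
  m_A(x) = Π_λ (x − λ)^{k_λ}
where k_λ is the size of the *largest* Jordan block for λ (equivalently, the smallest k with (A − λI)^k v = 0 for every generalised eigenvector v of λ).

  λ = -1: largest Jordan block has size 2, contributing (x + 1)^2

So m_A(x) = (x + 1)^2 = x^2 + 2*x + 1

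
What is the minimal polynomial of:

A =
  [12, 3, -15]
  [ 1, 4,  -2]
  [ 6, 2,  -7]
x^3 - 9*x^2 + 27*x - 27

The characteristic polynomial is χ_A(x) = (x - 3)^3, so the eigenvalues are known. The minimal polynomial is
  m_A(x) = Π_λ (x − λ)^{k_λ}
where k_λ is the size of the *largest* Jordan block for λ (equivalently, the smallest k with (A − λI)^k v = 0 for every generalised eigenvector v of λ).

  λ = 3: largest Jordan block has size 3, contributing (x − 3)^3

So m_A(x) = (x - 3)^3 = x^3 - 9*x^2 + 27*x - 27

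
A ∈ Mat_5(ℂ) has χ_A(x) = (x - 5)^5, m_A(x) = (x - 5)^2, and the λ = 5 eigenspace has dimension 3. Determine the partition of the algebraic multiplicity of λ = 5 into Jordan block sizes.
Block sizes for λ = 5: [2, 2, 1]

Step 1 — from the characteristic polynomial, algebraic multiplicity of λ = 5 is 5. From dim ker(A − (5)·I) = 3, there are exactly 3 Jordan blocks for λ = 5.
Step 2 — from the minimal polynomial, the factor (x − 5)^2 tells us the largest block for λ = 5 has size 2.
Step 3 — with total size 5, 3 blocks, and largest block 2, the block sizes (in nonincreasing order) are [2, 2, 1].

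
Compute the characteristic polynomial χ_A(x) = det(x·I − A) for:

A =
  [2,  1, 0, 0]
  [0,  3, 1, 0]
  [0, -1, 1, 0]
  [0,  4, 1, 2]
x^4 - 8*x^3 + 24*x^2 - 32*x + 16

Expanding det(x·I − A) (e.g. by cofactor expansion or by noting that A is similar to its Jordan form J, which has the same characteristic polynomial as A) gives
  χ_A(x) = x^4 - 8*x^3 + 24*x^2 - 32*x + 16
which factors as (x - 2)^4. The eigenvalues (with algebraic multiplicities) are λ = 2 with multiplicity 4.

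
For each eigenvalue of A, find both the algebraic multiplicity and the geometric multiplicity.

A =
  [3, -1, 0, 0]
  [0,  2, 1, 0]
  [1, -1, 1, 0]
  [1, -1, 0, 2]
λ = 2: alg = 4, geom = 2

Step 1 — factor the characteristic polynomial to read off the algebraic multiplicities:
  χ_A(x) = (x - 2)^4

Step 2 — compute geometric multiplicities via the rank-nullity identity g(λ) = n − rank(A − λI):
  rank(A − (2)·I) = 2, so dim ker(A − (2)·I) = n − 2 = 2

Summary:
  λ = 2: algebraic multiplicity = 4, geometric multiplicity = 2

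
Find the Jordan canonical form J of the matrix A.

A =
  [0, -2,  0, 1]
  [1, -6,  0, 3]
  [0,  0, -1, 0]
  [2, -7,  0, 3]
J_3(-1) ⊕ J_1(-1)

The characteristic polynomial is
  det(x·I − A) = x^4 + 4*x^3 + 6*x^2 + 4*x + 1 = (x + 1)^4

Eigenvalues and multiplicities (the geometric multiplicity of λ is n − rank(A − λI), which equals the number of Jordan blocks for λ):
  λ = -1: algebraic multiplicity = 4, geometric multiplicity = 2

Determining the block sizes for each eigenvalue:
  λ = -1: with am = 4 and gm = 2, the partition is not yet determined (e.g. several partitions of 4 into 2 parts exist). Let N = A − (-1)·I. Computing rank(N^1) = 2, rank(N^2) = 1, rank(N^3) = 0; the number of blocks of size ≥ j is rank(N^{j−1}) − rank(N^j), giving [2, 1, 1]. So we have 1 block(s) of size 3, 1 block(s) of size 1 → block sizes [3, 1]

Assembling the blocks gives a Jordan form
J =
  [-1,  1,  0,  0]
  [ 0, -1,  1,  0]
  [ 0,  0, -1,  0]
  [ 0,  0,  0, -1]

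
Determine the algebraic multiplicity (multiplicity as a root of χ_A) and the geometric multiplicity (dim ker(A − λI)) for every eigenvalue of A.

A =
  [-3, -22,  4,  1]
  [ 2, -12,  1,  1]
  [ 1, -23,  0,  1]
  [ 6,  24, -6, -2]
λ = -5: alg = 3, geom = 1; λ = -2: alg = 1, geom = 1

Step 1 — factor the characteristic polynomial to read off the algebraic multiplicities:
  χ_A(x) = (x + 2)*(x + 5)^3

Step 2 — compute geometric multiplicities via the rank-nullity identity g(λ) = n − rank(A − λI):
  rank(A − (-5)·I) = 3, so dim ker(A − (-5)·I) = n − 3 = 1
  rank(A − (-2)·I) = 3, so dim ker(A − (-2)·I) = n − 3 = 1

Summary:
  λ = -5: algebraic multiplicity = 3, geometric multiplicity = 1
  λ = -2: algebraic multiplicity = 1, geometric multiplicity = 1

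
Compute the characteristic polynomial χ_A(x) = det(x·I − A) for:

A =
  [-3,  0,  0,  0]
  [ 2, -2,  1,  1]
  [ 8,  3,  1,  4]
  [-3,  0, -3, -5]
x^4 + 9*x^3 + 30*x^2 + 44*x + 24

Expanding det(x·I − A) (e.g. by cofactor expansion or by noting that A is similar to its Jordan form J, which has the same characteristic polynomial as A) gives
  χ_A(x) = x^4 + 9*x^3 + 30*x^2 + 44*x + 24
which factors as (x + 2)^3*(x + 3). The eigenvalues (with algebraic multiplicities) are λ = -3 with multiplicity 1, λ = -2 with multiplicity 3.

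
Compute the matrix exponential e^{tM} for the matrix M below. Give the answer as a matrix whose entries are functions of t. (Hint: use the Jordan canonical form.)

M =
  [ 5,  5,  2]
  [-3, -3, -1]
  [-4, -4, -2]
e^{tM} =
  [t^2 + 5*t + 1, t^2 + 5*t, t^2/2 + 2*t]
  [-t^2 - 3*t, -t^2 - 3*t + 1, -t^2/2 - t]
  [-4*t, -4*t, 1 - 2*t]

Strategy: write M = P · J · P⁻¹ where J is a Jordan canonical form, so e^{tM} = P · e^{tJ} · P⁻¹, and e^{tJ} can be computed block-by-block.

M has Jordan form
J =
  [0, 1, 0]
  [0, 0, 1]
  [0, 0, 0]
(up to reordering of blocks).

Per-block formulas:
  For a 3×3 Jordan block J_3(0): exp(t · J_3(0)) = e^(0t)·(I + t·N + (t^2/2)·N^2), where N is the 3×3 nilpotent shift.

After assembling e^{tJ} and conjugating by P, we get:

e^{tM} =
  [t^2 + 5*t + 1, t^2 + 5*t, t^2/2 + 2*t]
  [-t^2 - 3*t, -t^2 - 3*t + 1, -t^2/2 - t]
  [-4*t, -4*t, 1 - 2*t]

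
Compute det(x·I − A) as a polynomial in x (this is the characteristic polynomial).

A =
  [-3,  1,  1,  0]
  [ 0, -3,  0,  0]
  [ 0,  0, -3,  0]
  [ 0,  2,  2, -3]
x^4 + 12*x^3 + 54*x^2 + 108*x + 81

Expanding det(x·I − A) (e.g. by cofactor expansion or by noting that A is similar to its Jordan form J, which has the same characteristic polynomial as A) gives
  χ_A(x) = x^4 + 12*x^3 + 54*x^2 + 108*x + 81
which factors as (x + 3)^4. The eigenvalues (with algebraic multiplicities) are λ = -3 with multiplicity 4.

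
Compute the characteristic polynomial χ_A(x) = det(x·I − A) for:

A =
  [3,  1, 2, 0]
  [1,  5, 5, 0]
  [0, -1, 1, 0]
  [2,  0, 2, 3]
x^4 - 12*x^3 + 54*x^2 - 108*x + 81

Expanding det(x·I − A) (e.g. by cofactor expansion or by noting that A is similar to its Jordan form J, which has the same characteristic polynomial as A) gives
  χ_A(x) = x^4 - 12*x^3 + 54*x^2 - 108*x + 81
which factors as (x - 3)^4. The eigenvalues (with algebraic multiplicities) are λ = 3 with multiplicity 4.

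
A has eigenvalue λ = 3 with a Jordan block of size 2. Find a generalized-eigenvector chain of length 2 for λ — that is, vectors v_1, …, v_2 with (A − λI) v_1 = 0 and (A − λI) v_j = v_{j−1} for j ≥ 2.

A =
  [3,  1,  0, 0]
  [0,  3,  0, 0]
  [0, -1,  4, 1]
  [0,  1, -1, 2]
A Jordan chain for λ = 3 of length 2:
v_1 = (1, 0, -1, 1)ᵀ
v_2 = (0, 1, 0, 0)ᵀ

Let N = A − (3)·I. We want v_2 with N^2 v_2 = 0 but N^1 v_2 ≠ 0; then v_{j-1} := N · v_j for j = 2, …, 2.

Pick v_2 = (0, 1, 0, 0)ᵀ.
Then v_1 = N · v_2 = (1, 0, -1, 1)ᵀ.

Sanity check: (A − (3)·I) v_1 = (0, 0, 0, 0)ᵀ = 0. ✓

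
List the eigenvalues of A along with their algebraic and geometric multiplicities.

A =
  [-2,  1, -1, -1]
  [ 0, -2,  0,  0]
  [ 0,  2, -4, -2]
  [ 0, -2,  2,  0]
λ = -2: alg = 4, geom = 3

Step 1 — factor the characteristic polynomial to read off the algebraic multiplicities:
  χ_A(x) = (x + 2)^4

Step 2 — compute geometric multiplicities via the rank-nullity identity g(λ) = n − rank(A − λI):
  rank(A − (-2)·I) = 1, so dim ker(A − (-2)·I) = n − 1 = 3

Summary:
  λ = -2: algebraic multiplicity = 4, geometric multiplicity = 3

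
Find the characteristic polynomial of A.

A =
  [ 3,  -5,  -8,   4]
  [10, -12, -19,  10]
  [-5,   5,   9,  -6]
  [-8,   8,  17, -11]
x^4 + 11*x^3 + 42*x^2 + 68*x + 40

Expanding det(x·I − A) (e.g. by cofactor expansion or by noting that A is similar to its Jordan form J, which has the same characteristic polynomial as A) gives
  χ_A(x) = x^4 + 11*x^3 + 42*x^2 + 68*x + 40
which factors as (x + 2)^3*(x + 5). The eigenvalues (with algebraic multiplicities) are λ = -5 with multiplicity 1, λ = -2 with multiplicity 3.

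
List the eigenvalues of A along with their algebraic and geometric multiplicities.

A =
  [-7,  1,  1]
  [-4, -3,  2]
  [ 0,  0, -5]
λ = -5: alg = 3, geom = 2

Step 1 — factor the characteristic polynomial to read off the algebraic multiplicities:
  χ_A(x) = (x + 5)^3

Step 2 — compute geometric multiplicities via the rank-nullity identity g(λ) = n − rank(A − λI):
  rank(A − (-5)·I) = 1, so dim ker(A − (-5)·I) = n − 1 = 2

Summary:
  λ = -5: algebraic multiplicity = 3, geometric multiplicity = 2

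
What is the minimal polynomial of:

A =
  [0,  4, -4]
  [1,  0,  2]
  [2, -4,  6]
x^2 - 4*x + 4

The characteristic polynomial is χ_A(x) = (x - 2)^3, so the eigenvalues are known. The minimal polynomial is
  m_A(x) = Π_λ (x − λ)^{k_λ}
where k_λ is the size of the *largest* Jordan block for λ (equivalently, the smallest k with (A − λI)^k v = 0 for every generalised eigenvector v of λ).

  λ = 2: largest Jordan block has size 2, contributing (x − 2)^2

So m_A(x) = (x - 2)^2 = x^2 - 4*x + 4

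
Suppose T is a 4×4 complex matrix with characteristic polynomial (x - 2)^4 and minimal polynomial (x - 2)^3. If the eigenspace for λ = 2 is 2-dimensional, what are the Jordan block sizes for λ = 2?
Block sizes for λ = 2: [3, 1]

Step 1 — from the characteristic polynomial, algebraic multiplicity of λ = 2 is 4. From dim ker(T − (2)·I) = 2, there are exactly 2 Jordan blocks for λ = 2.
Step 2 — from the minimal polynomial, the factor (x − 2)^3 tells us the largest block for λ = 2 has size 3.
Step 3 — with total size 4, 2 blocks, and largest block 3, the block sizes (in nonincreasing order) are [3, 1].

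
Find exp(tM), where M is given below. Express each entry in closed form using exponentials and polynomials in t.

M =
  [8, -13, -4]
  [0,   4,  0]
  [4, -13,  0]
e^{tM} =
  [4*t*exp(4*t) + exp(4*t), -13*t*exp(4*t), -4*t*exp(4*t)]
  [0, exp(4*t), 0]
  [4*t*exp(4*t), -13*t*exp(4*t), -4*t*exp(4*t) + exp(4*t)]

Strategy: write M = P · J · P⁻¹ where J is a Jordan canonical form, so e^{tM} = P · e^{tJ} · P⁻¹, and e^{tJ} can be computed block-by-block.

M has Jordan form
J =
  [4, 1, 0]
  [0, 4, 0]
  [0, 0, 4]
(up to reordering of blocks).

Per-block formulas:
  For a 2×2 Jordan block J_2(4): exp(t · J_2(4)) = e^(4t)·(I + t·N), where N is the 2×2 nilpotent shift.
  For a 1×1 block at λ = 4: exp(t · [4]) = [e^(4t)].

After assembling e^{tJ} and conjugating by P, we get:

e^{tM} =
  [4*t*exp(4*t) + exp(4*t), -13*t*exp(4*t), -4*t*exp(4*t)]
  [0, exp(4*t), 0]
  [4*t*exp(4*t), -13*t*exp(4*t), -4*t*exp(4*t) + exp(4*t)]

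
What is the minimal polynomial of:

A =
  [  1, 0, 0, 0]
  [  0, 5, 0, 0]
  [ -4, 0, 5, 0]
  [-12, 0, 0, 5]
x^2 - 6*x + 5

The characteristic polynomial is χ_A(x) = (x - 5)^3*(x - 1), so the eigenvalues are known. The minimal polynomial is
  m_A(x) = Π_λ (x − λ)^{k_λ}
where k_λ is the size of the *largest* Jordan block for λ (equivalently, the smallest k with (A − λI)^k v = 0 for every generalised eigenvector v of λ).

  λ = 1: largest Jordan block has size 1, contributing (x − 1)
  λ = 5: largest Jordan block has size 1, contributing (x − 5)

So m_A(x) = (x - 5)*(x - 1) = x^2 - 6*x + 5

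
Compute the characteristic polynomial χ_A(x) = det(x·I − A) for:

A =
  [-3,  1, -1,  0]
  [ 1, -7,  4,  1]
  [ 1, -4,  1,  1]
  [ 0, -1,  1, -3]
x^4 + 12*x^3 + 54*x^2 + 108*x + 81

Expanding det(x·I − A) (e.g. by cofactor expansion or by noting that A is similar to its Jordan form J, which has the same characteristic polynomial as A) gives
  χ_A(x) = x^4 + 12*x^3 + 54*x^2 + 108*x + 81
which factors as (x + 3)^4. The eigenvalues (with algebraic multiplicities) are λ = -3 with multiplicity 4.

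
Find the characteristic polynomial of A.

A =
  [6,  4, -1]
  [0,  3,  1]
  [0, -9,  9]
x^3 - 18*x^2 + 108*x - 216

Expanding det(x·I − A) (e.g. by cofactor expansion or by noting that A is similar to its Jordan form J, which has the same characteristic polynomial as A) gives
  χ_A(x) = x^3 - 18*x^2 + 108*x - 216
which factors as (x - 6)^3. The eigenvalues (with algebraic multiplicities) are λ = 6 with multiplicity 3.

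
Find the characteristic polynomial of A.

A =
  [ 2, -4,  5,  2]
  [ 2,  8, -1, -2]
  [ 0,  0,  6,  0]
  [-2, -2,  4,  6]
x^4 - 22*x^3 + 180*x^2 - 648*x + 864

Expanding det(x·I − A) (e.g. by cofactor expansion or by noting that A is similar to its Jordan form J, which has the same characteristic polynomial as A) gives
  χ_A(x) = x^4 - 22*x^3 + 180*x^2 - 648*x + 864
which factors as (x - 6)^3*(x - 4). The eigenvalues (with algebraic multiplicities) are λ = 4 with multiplicity 1, λ = 6 with multiplicity 3.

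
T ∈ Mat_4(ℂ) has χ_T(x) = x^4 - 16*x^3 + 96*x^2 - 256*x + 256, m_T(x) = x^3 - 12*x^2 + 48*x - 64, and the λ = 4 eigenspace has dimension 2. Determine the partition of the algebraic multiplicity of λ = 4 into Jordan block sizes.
Block sizes for λ = 4: [3, 1]

Step 1 — from the characteristic polynomial, algebraic multiplicity of λ = 4 is 4. From dim ker(T − (4)·I) = 2, there are exactly 2 Jordan blocks for λ = 4.
Step 2 — from the minimal polynomial, the factor (x − 4)^3 tells us the largest block for λ = 4 has size 3.
Step 3 — with total size 4, 2 blocks, and largest block 3, the block sizes (in nonincreasing order) are [3, 1].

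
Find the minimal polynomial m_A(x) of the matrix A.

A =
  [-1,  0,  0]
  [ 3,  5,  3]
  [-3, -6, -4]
x^2 - x - 2

The characteristic polynomial is χ_A(x) = (x - 2)*(x + 1)^2, so the eigenvalues are known. The minimal polynomial is
  m_A(x) = Π_λ (x − λ)^{k_λ}
where k_λ is the size of the *largest* Jordan block for λ (equivalently, the smallest k with (A − λI)^k v = 0 for every generalised eigenvector v of λ).

  λ = -1: largest Jordan block has size 1, contributing (x + 1)
  λ = 2: largest Jordan block has size 1, contributing (x − 2)

So m_A(x) = (x - 2)*(x + 1) = x^2 - x - 2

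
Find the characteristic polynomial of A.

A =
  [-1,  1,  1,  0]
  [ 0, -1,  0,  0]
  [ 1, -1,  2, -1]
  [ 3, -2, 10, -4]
x^4 + 4*x^3 + 6*x^2 + 4*x + 1

Expanding det(x·I − A) (e.g. by cofactor expansion or by noting that A is similar to its Jordan form J, which has the same characteristic polynomial as A) gives
  χ_A(x) = x^4 + 4*x^3 + 6*x^2 + 4*x + 1
which factors as (x + 1)^4. The eigenvalues (with algebraic multiplicities) are λ = -1 with multiplicity 4.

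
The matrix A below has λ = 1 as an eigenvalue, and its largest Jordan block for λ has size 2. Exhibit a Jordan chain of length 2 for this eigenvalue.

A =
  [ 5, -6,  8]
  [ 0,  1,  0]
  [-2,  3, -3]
A Jordan chain for λ = 1 of length 2:
v_1 = (4, 0, -2)ᵀ
v_2 = (1, 0, 0)ᵀ

Let N = A − (1)·I. We want v_2 with N^2 v_2 = 0 but N^1 v_2 ≠ 0; then v_{j-1} := N · v_j for j = 2, …, 2.

Pick v_2 = (1, 0, 0)ᵀ.
Then v_1 = N · v_2 = (4, 0, -2)ᵀ.

Sanity check: (A − (1)·I) v_1 = (0, 0, 0)ᵀ = 0. ✓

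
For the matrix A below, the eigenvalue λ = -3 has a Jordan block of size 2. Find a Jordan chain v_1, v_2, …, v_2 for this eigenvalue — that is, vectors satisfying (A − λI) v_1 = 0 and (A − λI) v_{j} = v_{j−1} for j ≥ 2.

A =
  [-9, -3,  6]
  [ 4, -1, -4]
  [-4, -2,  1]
A Jordan chain for λ = -3 of length 2:
v_1 = (-6, 4, -4)ᵀ
v_2 = (1, 0, 0)ᵀ

Let N = A − (-3)·I. We want v_2 with N^2 v_2 = 0 but N^1 v_2 ≠ 0; then v_{j-1} := N · v_j for j = 2, …, 2.

Pick v_2 = (1, 0, 0)ᵀ.
Then v_1 = N · v_2 = (-6, 4, -4)ᵀ.

Sanity check: (A − (-3)·I) v_1 = (0, 0, 0)ᵀ = 0. ✓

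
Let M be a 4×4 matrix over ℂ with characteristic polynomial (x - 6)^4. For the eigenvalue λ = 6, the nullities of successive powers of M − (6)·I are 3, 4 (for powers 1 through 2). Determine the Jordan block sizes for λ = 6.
Block sizes for λ = 6: [2, 1, 1]

From the dimensions of kernels of powers, the number of Jordan blocks of size at least j is d_j − d_{j−1} where d_j = dim ker(N^j) (with d_0 = 0). Computing the differences gives [3, 1].
The number of blocks of size exactly k is (#blocks of size ≥ k) − (#blocks of size ≥ k + 1), so the partition is: 2 block(s) of size 1, 1 block(s) of size 2.
In nonincreasing order the block sizes are [2, 1, 1].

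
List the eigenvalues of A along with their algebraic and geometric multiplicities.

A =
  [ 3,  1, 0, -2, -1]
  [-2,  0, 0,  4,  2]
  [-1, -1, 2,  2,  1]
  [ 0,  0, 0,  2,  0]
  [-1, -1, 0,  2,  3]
λ = 2: alg = 5, geom = 4

Step 1 — factor the characteristic polynomial to read off the algebraic multiplicities:
  χ_A(x) = (x - 2)^5

Step 2 — compute geometric multiplicities via the rank-nullity identity g(λ) = n − rank(A − λI):
  rank(A − (2)·I) = 1, so dim ker(A − (2)·I) = n − 1 = 4

Summary:
  λ = 2: algebraic multiplicity = 5, geometric multiplicity = 4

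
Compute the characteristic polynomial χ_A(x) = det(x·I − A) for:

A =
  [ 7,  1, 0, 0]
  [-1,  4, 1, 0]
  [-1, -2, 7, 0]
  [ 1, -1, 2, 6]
x^4 - 24*x^3 + 216*x^2 - 864*x + 1296

Expanding det(x·I − A) (e.g. by cofactor expansion or by noting that A is similar to its Jordan form J, which has the same characteristic polynomial as A) gives
  χ_A(x) = x^4 - 24*x^3 + 216*x^2 - 864*x + 1296
which factors as (x - 6)^4. The eigenvalues (with algebraic multiplicities) are λ = 6 with multiplicity 4.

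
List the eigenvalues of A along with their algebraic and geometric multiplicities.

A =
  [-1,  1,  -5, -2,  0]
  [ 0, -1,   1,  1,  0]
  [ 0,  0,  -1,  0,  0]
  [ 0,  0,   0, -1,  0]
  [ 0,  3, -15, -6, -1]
λ = -1: alg = 5, geom = 3

Step 1 — factor the characteristic polynomial to read off the algebraic multiplicities:
  χ_A(x) = (x + 1)^5

Step 2 — compute geometric multiplicities via the rank-nullity identity g(λ) = n − rank(A − λI):
  rank(A − (-1)·I) = 2, so dim ker(A − (-1)·I) = n − 2 = 3

Summary:
  λ = -1: algebraic multiplicity = 5, geometric multiplicity = 3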